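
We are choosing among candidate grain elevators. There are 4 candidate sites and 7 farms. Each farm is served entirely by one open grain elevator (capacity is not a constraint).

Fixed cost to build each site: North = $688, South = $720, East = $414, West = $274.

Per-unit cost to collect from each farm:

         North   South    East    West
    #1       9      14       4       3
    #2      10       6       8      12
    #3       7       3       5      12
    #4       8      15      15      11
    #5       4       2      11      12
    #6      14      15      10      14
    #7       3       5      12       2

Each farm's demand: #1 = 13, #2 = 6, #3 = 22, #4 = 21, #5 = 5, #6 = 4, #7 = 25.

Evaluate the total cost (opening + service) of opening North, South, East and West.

Total cost: 2505

Each farm is assigned to its cheapest site among the open ones.
{North, South, East, West}: #1→West 3·13=39, #2→South 6·6=36, #3→South 3·22=66, #4→North 8·21=168, #5→South 2·5=10, #6→East 10·4=40, #7→West 2·25=50. Service 409; fixed 2096; total 2505.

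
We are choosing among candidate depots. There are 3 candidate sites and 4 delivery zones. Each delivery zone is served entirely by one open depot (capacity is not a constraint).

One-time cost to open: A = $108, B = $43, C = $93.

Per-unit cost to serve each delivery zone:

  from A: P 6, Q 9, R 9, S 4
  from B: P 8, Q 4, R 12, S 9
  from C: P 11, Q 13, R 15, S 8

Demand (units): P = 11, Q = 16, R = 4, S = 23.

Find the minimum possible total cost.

Minimum total cost: 409

For any fixed open set, each delivery zone goes to its cheapest open site; total = fixed + service.
{A, B}: P→A 6·11=66, Q→B 4·16=64, R→A 9·4=36, S→A 4·23=92. Service 258; fixed 151; total 409.
{A}: service 338 + fixed 108 = 446
{B}: service 407 + fixed 43 = 450
{A, B, C}: P→A 6·11=66, Q→B 4·16=64, R→A 9·4=36, S→A 4·23=92. Service 258; fixed 244; total 502.
No other subset beats 409.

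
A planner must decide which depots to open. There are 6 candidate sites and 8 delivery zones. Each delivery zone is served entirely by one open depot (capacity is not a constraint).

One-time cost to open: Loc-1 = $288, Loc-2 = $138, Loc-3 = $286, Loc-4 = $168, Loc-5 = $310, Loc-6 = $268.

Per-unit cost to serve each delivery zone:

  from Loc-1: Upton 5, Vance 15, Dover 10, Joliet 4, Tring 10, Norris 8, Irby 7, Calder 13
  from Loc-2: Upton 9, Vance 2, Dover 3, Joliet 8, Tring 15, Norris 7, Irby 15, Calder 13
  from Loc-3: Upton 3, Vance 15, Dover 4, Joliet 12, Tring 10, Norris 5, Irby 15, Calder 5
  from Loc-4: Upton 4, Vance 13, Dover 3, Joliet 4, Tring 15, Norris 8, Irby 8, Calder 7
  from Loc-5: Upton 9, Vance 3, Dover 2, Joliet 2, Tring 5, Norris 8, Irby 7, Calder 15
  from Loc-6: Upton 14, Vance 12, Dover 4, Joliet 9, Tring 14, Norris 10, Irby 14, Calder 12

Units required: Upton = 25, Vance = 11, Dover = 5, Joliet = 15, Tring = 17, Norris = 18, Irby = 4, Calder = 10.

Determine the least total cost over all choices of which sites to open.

Minimum total cost: 978

For any fixed open set, each delivery zone goes to its cheapest open site; total = fixed + service.
{Loc-4, Loc-5}: Upton→Loc-4 4·25=100, Vance→Loc-5 3·11=33, Dover→Loc-5 2·5=10, Joliet→Loc-5 2·15=30, Tring→Loc-5 5·17=85, Norris→Loc-4 8·18=144, Irby→Loc-5 7·4=28, Calder→Loc-4 7·10=70. Service 500; fixed 478; total 978.
{Loc-2, Loc-4}: Upton→Loc-4 4·25=100, Vance→Loc-2 2·11=22, Dover→Loc-2 3·5=15, Joliet→Loc-4 4·15=60, Tring→Loc-2 15·17=255, Norris→Loc-2 7·18=126, Irby→Loc-4 8·4=32, Calder→Loc-4 7·10=70. Service 680; fixed 306; total 986.
{Loc-4}: service 819 + fixed 168 = 987
{Loc-1, Loc-2, Loc-3, Loc-4, Loc-5, Loc-6}: service 390 + fixed 1458 = 1848
No other subset beats 978.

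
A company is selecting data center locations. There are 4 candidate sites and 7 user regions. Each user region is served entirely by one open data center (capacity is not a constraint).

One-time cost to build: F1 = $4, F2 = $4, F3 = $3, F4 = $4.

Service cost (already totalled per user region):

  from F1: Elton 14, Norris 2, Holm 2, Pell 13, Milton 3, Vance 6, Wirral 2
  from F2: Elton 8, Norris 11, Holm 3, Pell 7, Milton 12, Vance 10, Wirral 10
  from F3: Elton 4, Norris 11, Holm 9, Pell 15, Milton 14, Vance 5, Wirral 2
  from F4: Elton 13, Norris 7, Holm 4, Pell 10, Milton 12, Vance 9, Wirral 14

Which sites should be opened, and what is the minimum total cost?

For any fixed open set, each user region goes to its cheapest open site; total = fixed + service.
{F1, F2, F3}: Elton→F3 4, Norris→F1 2, Holm→F1 2, Pell→F2 7, Milton→F1 3, Vance→F3 5, Wirral→F1 2. Service 25; fixed 11; total 36.
{F1, F2}: service 30 + fixed 8 = 38
{F1, F3}: Elton→F3 4, Norris→F1 2, Holm→F1 2, Pell→F1 13, Milton→F1 3, Vance→F3 5, Wirral→F1 2. Service 31; fixed 7; total 38.
{F1, F2, F3, F4}: service 25 + fixed 15 = 40
No other subset beats 36.

Open F1, F2 and F3; minimum total cost 36.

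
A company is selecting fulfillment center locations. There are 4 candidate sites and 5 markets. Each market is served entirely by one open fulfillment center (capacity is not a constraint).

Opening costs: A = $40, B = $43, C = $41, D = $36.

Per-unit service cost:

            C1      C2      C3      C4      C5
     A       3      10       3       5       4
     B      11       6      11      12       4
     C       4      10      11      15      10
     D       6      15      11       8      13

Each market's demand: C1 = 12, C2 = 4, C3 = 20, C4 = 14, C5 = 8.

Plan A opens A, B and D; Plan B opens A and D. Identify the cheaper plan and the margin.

Plan B is cheaper by 27.

Plan A: {A, B, D}: C1→A 3·12=36, C2→B 6·4=24, C3→A 3·20=60, C4→A 5·14=70, C5→A 4·8=32. Service 222; fixed 119; total 341.
Plan B: {A, D}: C1→A 3·12=36, C2→A 10·4=40, C3→A 3·20=60, C4→A 5·14=70, C5→A 4·8=32. Service 238; fixed 76; total 314.
Difference: |341 − 314| = 27.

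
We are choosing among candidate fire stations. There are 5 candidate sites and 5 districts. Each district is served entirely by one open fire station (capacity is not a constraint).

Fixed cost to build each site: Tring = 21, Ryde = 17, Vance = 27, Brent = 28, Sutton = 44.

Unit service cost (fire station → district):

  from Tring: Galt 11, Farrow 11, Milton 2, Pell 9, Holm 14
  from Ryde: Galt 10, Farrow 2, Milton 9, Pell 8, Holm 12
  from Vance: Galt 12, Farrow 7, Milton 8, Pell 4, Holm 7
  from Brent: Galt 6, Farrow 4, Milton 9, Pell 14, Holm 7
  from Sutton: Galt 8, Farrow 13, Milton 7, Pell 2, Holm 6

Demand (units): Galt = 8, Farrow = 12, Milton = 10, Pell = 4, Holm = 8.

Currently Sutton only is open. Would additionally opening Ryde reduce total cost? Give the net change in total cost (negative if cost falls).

Yes — net change −115 (cost falls by 115).

Current service cost with {Sutton}: 346.
Adding Ryde: each district re-picks its cheapest; new service cost 214, saving 132.
Extra fixed cost: 17. Net change = 17 − 132 = -115.
(Totals: 390 → 275.)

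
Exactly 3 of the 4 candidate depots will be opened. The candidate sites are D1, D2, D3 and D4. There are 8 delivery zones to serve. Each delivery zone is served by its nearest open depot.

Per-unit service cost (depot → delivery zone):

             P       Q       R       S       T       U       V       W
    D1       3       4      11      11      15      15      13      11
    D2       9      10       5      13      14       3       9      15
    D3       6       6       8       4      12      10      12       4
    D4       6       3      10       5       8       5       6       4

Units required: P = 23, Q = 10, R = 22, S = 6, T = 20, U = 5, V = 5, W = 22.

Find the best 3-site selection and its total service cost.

With exactly 3 open, each delivery zone uses its cheapest among the chosen.
{D1, D2, D4}: P→D1 3·23=69, Q→D4 3·10=30, R→D2 5·22=110, S→D4 5·6=30, T→D4 8·20=160, U→D2 3·5=15, V→D4 6·5=30, W→D4 4·22=88. Service cost 532.
{D2, D3, D4}: service cost 595
{D1, D3, D4}: service cost 602
Among all 4 size-3 choices, {D1, D2, D4} is lowest.

Choose D1, D2 and D4; total service cost 532.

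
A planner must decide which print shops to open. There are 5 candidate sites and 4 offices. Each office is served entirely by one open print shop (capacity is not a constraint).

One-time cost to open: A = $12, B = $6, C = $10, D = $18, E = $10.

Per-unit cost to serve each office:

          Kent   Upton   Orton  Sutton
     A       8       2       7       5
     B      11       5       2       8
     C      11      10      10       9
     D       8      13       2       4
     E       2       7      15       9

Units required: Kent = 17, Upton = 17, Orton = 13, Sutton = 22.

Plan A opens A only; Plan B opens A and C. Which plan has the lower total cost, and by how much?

Plan A: {A}: Kent→A 8·17=136, Upton→A 2·17=34, Orton→A 7·13=91, Sutton→A 5·22=110. Service 371; fixed 12; total 383.
Plan B: {A, C}: Kent→A 8·17=136, Upton→A 2·17=34, Orton→A 7·13=91, Sutton→A 5·22=110. Service 371; fixed 22; total 393.
Difference: |383 − 393| = 10.

Plan A is cheaper by 10.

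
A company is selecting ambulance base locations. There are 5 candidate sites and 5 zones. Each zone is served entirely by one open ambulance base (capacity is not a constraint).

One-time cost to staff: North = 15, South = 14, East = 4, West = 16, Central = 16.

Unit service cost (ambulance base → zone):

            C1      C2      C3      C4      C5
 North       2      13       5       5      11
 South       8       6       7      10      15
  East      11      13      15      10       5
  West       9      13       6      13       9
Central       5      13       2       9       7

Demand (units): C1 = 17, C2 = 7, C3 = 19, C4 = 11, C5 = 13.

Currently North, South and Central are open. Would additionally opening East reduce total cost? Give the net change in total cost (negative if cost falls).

Yes — net change −22 (cost falls by 22).

Current service cost with {North, South, Central}: 260.
Adding East: each zone re-picks its cheapest; new service cost 234, saving 26.
Extra fixed cost: 4. Net change = 4 − 26 = -22.
(Totals: 305 → 283.)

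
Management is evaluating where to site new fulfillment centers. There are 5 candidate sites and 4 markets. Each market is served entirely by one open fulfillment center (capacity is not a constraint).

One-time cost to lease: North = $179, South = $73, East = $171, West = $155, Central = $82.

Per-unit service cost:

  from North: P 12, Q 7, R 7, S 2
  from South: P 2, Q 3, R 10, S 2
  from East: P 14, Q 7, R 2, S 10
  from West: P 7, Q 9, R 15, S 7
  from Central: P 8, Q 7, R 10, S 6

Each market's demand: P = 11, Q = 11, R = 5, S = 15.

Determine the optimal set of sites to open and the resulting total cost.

Open South only; minimum total cost 208.

For any fixed open set, each market goes to its cheapest open site; total = fixed + service.
{South}: P→South 2·11=22, Q→South 3·11=33, R→South 10·5=50, S→South 2·15=30. Service 135; fixed 73; total 208.
{South, Central}: service 135 + fixed 155 = 290
{South, East}: P→South 2·11=22, Q→South 3·11=33, R→East 2·5=10, S→South 2·15=30. Service 95; fixed 244; total 339.
{North, South, East, West, Central}: P→South 2·11=22, Q→South 3·11=33, R→East 2·5=10, S→North 2·15=30. Service 95; fixed 660; total 755.
No other subset beats 208.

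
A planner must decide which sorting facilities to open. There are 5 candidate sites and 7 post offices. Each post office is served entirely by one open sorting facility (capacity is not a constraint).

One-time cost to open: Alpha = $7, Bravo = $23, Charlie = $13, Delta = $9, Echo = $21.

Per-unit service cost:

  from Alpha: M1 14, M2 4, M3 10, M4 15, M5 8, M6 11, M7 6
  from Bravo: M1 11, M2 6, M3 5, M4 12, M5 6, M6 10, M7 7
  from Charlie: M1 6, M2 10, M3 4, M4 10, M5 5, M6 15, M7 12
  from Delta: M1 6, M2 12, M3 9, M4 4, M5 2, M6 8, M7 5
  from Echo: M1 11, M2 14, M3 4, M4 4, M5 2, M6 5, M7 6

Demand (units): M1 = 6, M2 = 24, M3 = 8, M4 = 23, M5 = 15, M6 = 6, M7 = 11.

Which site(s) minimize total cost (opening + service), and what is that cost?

Open Alpha, Delta and Echo; minimum total cost 408.

For any fixed open set, each post office goes to its cheapest open site; total = fixed + service.
{Alpha, Delta, Echo}: M1→Delta 6·6=36, M2→Alpha 4·24=96, M3→Echo 4·8=32, M4→Delta 4·23=92, M5→Delta 2·15=30, M6→Echo 5·6=30, M7→Delta 5·11=55. Service 371; fixed 37; total 408.
{Alpha, Charlie, Delta}: service 389 + fixed 29 = 418
{Alpha, Charlie, Delta, Echo}: service 371 + fixed 50 = 421
{Alpha, Bravo, Charlie, Delta, Echo}: service 371 + fixed 73 = 444
No other subset beats 408.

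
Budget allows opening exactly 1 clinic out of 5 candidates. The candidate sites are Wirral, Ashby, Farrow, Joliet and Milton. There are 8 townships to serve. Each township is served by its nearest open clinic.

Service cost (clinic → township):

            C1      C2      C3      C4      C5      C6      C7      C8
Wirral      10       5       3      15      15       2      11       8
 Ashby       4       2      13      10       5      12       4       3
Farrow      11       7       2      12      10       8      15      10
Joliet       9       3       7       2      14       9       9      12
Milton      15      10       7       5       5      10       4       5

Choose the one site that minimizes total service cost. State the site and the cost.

Choose Ashby only; total service cost 53.

With exactly 1 open, each township uses its cheapest among the chosen.
{Ashby}: C1→Ashby 4, C2→Ashby 2, C3→Ashby 13, C4→Ashby 10, C5→Ashby 5, C6→Ashby 12, C7→Ashby 4, C8→Ashby 3. Service cost 53.
{Milton}: service cost 61
{Joliet}: service cost 65
Among all 5 size-1 choices, {Ashby} is lowest.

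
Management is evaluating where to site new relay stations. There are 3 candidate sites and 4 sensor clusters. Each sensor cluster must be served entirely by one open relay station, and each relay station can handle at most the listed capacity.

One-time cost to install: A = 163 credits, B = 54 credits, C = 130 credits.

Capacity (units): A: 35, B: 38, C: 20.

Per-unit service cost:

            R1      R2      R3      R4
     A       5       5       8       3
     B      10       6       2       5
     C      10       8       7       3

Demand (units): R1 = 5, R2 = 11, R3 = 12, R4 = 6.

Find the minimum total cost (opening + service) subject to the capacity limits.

Minimum total cost: 224

Open {B}: R1→B 10·5=50, R2→B 6·11=66, R3→B 2·12=24, R4→B 5·6=30.
Loads: B carries 34/38. Service 170; fixed 54; total 224.
Next best feasible plan costs 339.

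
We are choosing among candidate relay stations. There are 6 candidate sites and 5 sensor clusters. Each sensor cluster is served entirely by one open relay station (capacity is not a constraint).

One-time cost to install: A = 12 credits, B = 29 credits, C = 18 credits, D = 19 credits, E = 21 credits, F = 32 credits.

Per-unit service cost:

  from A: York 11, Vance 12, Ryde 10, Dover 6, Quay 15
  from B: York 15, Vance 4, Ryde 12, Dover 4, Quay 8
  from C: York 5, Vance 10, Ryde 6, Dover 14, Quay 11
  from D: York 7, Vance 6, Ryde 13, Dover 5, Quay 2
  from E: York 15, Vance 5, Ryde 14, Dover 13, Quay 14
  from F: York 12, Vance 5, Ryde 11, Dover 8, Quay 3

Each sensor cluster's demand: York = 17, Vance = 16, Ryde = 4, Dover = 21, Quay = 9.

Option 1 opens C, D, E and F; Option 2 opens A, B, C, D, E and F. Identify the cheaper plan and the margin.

Option 1 is cheaper by 4.

Option 1: {C, D, E, F}: York→C 5·17=85, Vance→E 5·16=80, Ryde→C 6·4=24, Dover→D 5·21=105, Quay→D 2·9=18. Service 312; fixed 90; total 402.
Option 2: {A, B, C, D, E, F}: York→C 5·17=85, Vance→B 4·16=64, Ryde→C 6·4=24, Dover→B 4·21=84, Quay→D 2·9=18. Service 275; fixed 131; total 406.
Difference: |402 − 406| = 4.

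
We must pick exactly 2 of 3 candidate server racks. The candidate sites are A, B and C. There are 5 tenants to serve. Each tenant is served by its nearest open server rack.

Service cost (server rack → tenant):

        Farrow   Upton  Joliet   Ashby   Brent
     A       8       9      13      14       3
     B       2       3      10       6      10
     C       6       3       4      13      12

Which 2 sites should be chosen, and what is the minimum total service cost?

Choose A and B; total service cost 24.

With exactly 2 open, each tenant uses its cheapest among the chosen.
{A, B}: Farrow→B 2, Upton→B 3, Joliet→B 10, Ashby→B 6, Brent→A 3. Service cost 24.
{B, C}: service cost 25
{A, C}: service cost 29
Among all 3 size-2 choices, {A, B} is lowest.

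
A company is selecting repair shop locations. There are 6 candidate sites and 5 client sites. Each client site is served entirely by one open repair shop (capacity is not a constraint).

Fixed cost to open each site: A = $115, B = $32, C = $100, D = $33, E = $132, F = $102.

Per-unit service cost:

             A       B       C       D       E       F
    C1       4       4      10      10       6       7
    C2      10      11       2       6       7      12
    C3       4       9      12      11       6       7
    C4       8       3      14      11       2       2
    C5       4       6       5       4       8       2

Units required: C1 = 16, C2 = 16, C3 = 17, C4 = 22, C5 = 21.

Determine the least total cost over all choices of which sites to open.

For any fixed open set, each client site goes to its cheapest open site; total = fixed + service.
{B, D}: C1→B 4·16=64, C2→D 6·16=96, C3→B 9·17=153, C4→B 3·22=66, C5→D 4·21=84. Service 463; fixed 65; total 528.
{B, D, F}: service 365 + fixed 167 = 532
{B, C, F}: C1→B 4·16=64, C2→C 2·16=32, C3→F 7·17=119, C4→F 2·22=44, C5→F 2·21=42. Service 301; fixed 234; total 535.
{A, B, C, D, E, F}: C1→A 4·16=64, C2→C 2·16=32, C3→A 4·17=68, C4→E 2·22=44, C5→F 2·21=42. Service 250; fixed 514; total 764.
No other subset beats 528.

Minimum total cost: 528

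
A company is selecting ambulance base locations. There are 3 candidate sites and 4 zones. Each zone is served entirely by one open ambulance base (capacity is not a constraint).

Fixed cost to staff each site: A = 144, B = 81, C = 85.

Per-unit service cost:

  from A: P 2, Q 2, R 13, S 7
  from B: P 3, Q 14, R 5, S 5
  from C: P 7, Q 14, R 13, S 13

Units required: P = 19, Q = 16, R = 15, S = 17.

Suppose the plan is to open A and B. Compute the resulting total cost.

Total cost: 455

Each zone is assigned to its cheapest site among the open ones.
{A, B}: P→A 2·19=38, Q→A 2·16=32, R→B 5·15=75, S→B 5·17=85. Service 230; fixed 225; total 455.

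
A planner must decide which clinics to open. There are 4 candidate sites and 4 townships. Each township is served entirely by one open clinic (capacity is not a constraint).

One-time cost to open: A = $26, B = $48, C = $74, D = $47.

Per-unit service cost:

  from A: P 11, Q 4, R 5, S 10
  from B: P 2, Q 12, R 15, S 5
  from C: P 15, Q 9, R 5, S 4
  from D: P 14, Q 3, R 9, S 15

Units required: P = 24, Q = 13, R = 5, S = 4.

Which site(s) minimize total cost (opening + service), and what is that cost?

For any fixed open set, each township goes to its cheapest open site; total = fixed + service.
{A, B}: P→B 2·24=48, Q→A 4·13=52, R→A 5·5=25, S→B 5·4=20. Service 145; fixed 74; total 219.
{B, D}: service 152 + fixed 95 = 247
{A, B, D}: service 132 + fixed 121 = 253
{A, B, C, D}: P→B 2·24=48, Q→D 3·13=39, R→A 5·5=25, S→C 4·4=16. Service 128; fixed 195; total 323.
No other subset beats 219.

Open A and B; minimum total cost 219.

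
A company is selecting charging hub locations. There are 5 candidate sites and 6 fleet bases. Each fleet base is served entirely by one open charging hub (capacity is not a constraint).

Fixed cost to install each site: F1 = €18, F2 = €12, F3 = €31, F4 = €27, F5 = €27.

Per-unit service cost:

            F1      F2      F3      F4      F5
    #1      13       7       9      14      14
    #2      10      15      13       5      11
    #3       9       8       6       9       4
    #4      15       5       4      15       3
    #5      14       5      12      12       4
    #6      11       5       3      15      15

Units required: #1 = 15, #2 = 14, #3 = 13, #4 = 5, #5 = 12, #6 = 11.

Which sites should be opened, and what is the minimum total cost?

For any fixed open set, each fleet base goes to its cheapest open site; total = fixed + service.
{F2, F4, F5}: #1→F2 7·15=105, #2→F4 5·14=70, #3→F5 4·13=52, #4→F5 3·5=15, #5→F5 4·12=48, #6→F2 5·11=55. Service 345; fixed 66; total 411.
{F2, F3, F4, F5}: service 323 + fixed 97 = 420
{F1, F2, F4, F5}: service 345 + fixed 84 = 429
{F1, F2, F3, F4, F5}: service 323 + fixed 115 = 438
No other subset beats 411.

Open F2, F4 and F5; minimum total cost 411.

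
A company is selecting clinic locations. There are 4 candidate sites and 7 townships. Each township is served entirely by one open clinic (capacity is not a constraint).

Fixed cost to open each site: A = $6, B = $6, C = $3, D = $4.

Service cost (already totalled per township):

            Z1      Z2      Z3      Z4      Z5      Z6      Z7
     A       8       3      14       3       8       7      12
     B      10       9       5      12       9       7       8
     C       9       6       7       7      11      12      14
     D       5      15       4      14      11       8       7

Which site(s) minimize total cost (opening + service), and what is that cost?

Open A and D; minimum total cost 47.

For any fixed open set, each township goes to its cheapest open site; total = fixed + service.
{A, D}: Z1→D 5, Z2→A 3, Z3→D 4, Z4→A 3, Z5→A 8, Z6→A 7, Z7→D 7. Service 37; fixed 10; total 47.
{A, C, D}: service 37 + fixed 13 = 50
{A, B, D}: service 37 + fixed 16 = 53
{A, B, C, D}: service 37 + fixed 19 = 56
(All 15 nonempty subsets were checked; A and D is lowest.)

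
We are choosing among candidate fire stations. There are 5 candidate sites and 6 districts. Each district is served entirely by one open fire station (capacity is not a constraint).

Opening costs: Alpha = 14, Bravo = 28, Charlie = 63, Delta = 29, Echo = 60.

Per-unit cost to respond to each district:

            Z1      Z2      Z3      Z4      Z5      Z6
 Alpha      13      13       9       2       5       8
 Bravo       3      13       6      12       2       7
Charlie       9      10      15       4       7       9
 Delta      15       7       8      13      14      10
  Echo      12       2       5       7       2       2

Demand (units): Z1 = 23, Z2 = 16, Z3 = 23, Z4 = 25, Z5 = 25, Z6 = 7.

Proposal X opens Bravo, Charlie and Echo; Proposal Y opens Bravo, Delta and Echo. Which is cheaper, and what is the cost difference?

Proposal X: {Bravo, Charlie, Echo}: Z1→Bravo 3·23=69, Z2→Echo 2·16=32, Z3→Echo 5·23=115, Z4→Charlie 4·25=100, Z5→Bravo 2·25=50, Z6→Echo 2·7=14. Service 380; fixed 151; total 531.
Proposal Y: {Bravo, Delta, Echo}: Z1→Bravo 3·23=69, Z2→Echo 2·16=32, Z3→Echo 5·23=115, Z4→Echo 7·25=175, Z5→Bravo 2·25=50, Z6→Echo 2·7=14. Service 455; fixed 117; total 572.
Difference: |531 − 572| = 41.

Proposal X is cheaper by 41.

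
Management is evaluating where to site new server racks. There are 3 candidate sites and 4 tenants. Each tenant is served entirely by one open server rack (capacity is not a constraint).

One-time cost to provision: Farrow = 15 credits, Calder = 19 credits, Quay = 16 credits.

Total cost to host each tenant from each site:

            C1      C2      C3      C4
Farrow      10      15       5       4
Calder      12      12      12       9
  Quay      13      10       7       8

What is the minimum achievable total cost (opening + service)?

For any fixed open set, each tenant goes to its cheapest open site; total = fixed + service.
{Farrow}: C1→Farrow 10, C2→Farrow 15, C3→Farrow 5, C4→Farrow 4. Service 34; fixed 15; total 49.
{Quay}: service 38 + fixed 16 = 54
{Farrow, Quay}: service 29 + fixed 31 = 60
{Farrow, Calder, Quay}: service 29 + fixed 50 = 79
(All 7 nonempty subsets were checked; Farrow only is lowest.)

Minimum total cost: 49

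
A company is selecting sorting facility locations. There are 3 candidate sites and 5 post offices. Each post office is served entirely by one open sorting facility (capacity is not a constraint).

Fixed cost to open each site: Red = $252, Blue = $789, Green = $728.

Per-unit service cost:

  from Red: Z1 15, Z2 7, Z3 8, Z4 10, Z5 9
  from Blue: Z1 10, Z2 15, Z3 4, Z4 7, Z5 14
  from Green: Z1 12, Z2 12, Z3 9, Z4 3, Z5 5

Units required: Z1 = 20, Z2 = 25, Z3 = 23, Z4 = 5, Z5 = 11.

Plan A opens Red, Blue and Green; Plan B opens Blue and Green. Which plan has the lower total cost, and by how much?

Plan A: {Red, Blue, Green}: Z1→Blue 10·20=200, Z2→Red 7·25=175, Z3→Blue 4·23=92, Z4→Green 3·5=15, Z5→Green 5·11=55. Service 537; fixed 1769; total 2306.
Plan B: {Blue, Green}: Z1→Blue 10·20=200, Z2→Green 12·25=300, Z3→Blue 4·23=92, Z4→Green 3·5=15, Z5→Green 5·11=55. Service 662; fixed 1517; total 2179.
Difference: |2306 − 2179| = 127.

Plan B is cheaper by 127.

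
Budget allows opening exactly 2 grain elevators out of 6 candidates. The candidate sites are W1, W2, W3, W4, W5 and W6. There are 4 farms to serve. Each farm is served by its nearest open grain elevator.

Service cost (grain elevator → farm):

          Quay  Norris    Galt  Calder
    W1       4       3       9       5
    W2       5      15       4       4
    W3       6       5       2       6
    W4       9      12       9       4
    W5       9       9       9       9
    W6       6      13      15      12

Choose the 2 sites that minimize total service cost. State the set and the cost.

Choose W1 and W3; total service cost 14.

With exactly 2 open, each farm uses its cheapest among the chosen.
{W1, W3}: Quay→W1 4, Norris→W1 3, Galt→W3 2, Calder→W1 5. Service cost 14.
{W1, W2}: service cost 15
{W2, W3}: service cost 16
Among all 15 size-2 choices, {W1, W3} is lowest.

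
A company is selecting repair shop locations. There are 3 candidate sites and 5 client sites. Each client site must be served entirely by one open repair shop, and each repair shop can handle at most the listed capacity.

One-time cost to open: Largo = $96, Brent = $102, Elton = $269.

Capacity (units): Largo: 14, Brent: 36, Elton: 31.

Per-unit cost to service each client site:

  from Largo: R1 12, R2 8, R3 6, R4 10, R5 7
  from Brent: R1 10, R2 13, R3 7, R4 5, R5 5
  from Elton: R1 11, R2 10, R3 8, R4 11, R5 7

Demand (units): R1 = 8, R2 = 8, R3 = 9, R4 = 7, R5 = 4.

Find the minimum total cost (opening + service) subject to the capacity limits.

Minimum total cost: 404

Open {Brent}: R1→Brent 10·8=80, R2→Brent 13·8=104, R3→Brent 7·9=63, R4→Brent 5·7=35, R5→Brent 5·4=20.
Loads: Brent carries 36/36. Service 302; fixed 102; total 404.
Next best feasible plan costs 460.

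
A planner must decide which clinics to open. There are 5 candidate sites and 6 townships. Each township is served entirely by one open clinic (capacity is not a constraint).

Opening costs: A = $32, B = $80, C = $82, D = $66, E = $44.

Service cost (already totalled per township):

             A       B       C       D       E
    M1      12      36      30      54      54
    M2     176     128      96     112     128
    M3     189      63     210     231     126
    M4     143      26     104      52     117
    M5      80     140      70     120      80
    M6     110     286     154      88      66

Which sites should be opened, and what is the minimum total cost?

Open B and E; minimum total cost 523.

For any fixed open set, each township goes to its cheapest open site; total = fixed + service.
{B, E}: M1→B 36, M2→B 128, M3→B 63, M4→B 26, M5→E 80, M6→E 66. Service 399; fixed 124; total 523.
{A, B}: M1→A 12, M2→B 128, M3→B 63, M4→B 26, M5→A 80, M6→A 110. Service 419; fixed 112; total 531.
{A, B, E}: service 375 + fixed 156 = 531
{A, B, C, D, E}: M1→A 12, M2→C 96, M3→B 63, M4→B 26, M5→C 70, M6→E 66. Service 333; fixed 304; total 637.
No other subset beats 523.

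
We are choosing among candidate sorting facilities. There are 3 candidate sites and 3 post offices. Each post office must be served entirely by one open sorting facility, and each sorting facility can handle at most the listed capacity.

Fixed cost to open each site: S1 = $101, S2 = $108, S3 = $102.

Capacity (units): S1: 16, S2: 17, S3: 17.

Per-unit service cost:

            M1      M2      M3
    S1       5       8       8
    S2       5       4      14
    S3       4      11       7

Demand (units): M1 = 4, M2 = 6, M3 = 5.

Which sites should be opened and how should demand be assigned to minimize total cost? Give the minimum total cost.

Minimum total cost: 209

Open {S1}: M1→S1 5·4=20, M2→S1 8·6=48, M3→S1 8·5=40.
Loads: S1 carries 15/16. Service 108; fixed 101; total 209.
Next best feasible plan costs 219.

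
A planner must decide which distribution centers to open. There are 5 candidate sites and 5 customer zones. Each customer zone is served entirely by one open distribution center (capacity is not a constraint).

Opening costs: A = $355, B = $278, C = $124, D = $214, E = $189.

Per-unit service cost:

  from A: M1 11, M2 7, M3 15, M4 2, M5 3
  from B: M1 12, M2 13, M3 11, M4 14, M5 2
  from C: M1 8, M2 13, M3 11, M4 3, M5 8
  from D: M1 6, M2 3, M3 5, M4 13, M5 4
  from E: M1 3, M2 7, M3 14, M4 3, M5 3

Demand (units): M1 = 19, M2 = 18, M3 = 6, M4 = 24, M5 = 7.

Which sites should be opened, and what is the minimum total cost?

For any fixed open set, each customer zone goes to its cheapest open site; total = fixed + service.
{E}: M1→E 3·19=57, M2→E 7·18=126, M3→E 14·6=84, M4→E 3·24=72, M5→E 3·7=21. Service 360; fixed 189; total 549.
{C, D}: M1→D 6·19=114, M2→D 3·18=54, M3→D 5·6=30, M4→C 3·24=72, M5→D 4·7=28. Service 298; fixed 338; total 636.
{D, E}: M1→E 3·19=57, M2→D 3·18=54, M3→D 5·6=30, M4→E 3·24=72, M5→E 3·7=21. Service 234; fixed 403; total 637.
{A, B, C, D, E}: service 203 + fixed 1160 = 1363
No other subset beats 549.

Open E only; minimum total cost 549.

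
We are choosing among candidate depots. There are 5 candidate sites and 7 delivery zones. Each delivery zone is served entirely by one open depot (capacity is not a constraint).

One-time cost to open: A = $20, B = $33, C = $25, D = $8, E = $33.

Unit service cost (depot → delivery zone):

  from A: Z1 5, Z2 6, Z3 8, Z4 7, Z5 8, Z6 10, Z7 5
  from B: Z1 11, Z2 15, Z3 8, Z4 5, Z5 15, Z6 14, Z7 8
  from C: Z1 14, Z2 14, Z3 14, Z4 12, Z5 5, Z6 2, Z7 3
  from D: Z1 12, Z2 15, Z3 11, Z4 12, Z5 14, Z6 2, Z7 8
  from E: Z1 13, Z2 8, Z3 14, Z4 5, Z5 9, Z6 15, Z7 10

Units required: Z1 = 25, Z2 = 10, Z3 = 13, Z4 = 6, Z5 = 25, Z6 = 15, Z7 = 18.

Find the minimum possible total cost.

Minimum total cost: 585

For any fixed open set, each delivery zone goes to its cheapest open site; total = fixed + service.
{A, C}: Z1→A 5·25=125, Z2→A 6·10=60, Z3→A 8·13=104, Z4→A 7·6=42, Z5→C 5·25=125, Z6→C 2·15=30, Z7→C 3·18=54. Service 540; fixed 45; total 585.
{A, C, D}: service 540 + fixed 53 = 593
{A, B, C}: Z1→A 5·25=125, Z2→A 6·10=60, Z3→A 8·13=104, Z4→B 5·6=30, Z5→C 5·25=125, Z6→C 2·15=30, Z7→C 3·18=54. Service 528; fixed 78; total 606.
{A, B, C, D, E}: service 528 + fixed 119 = 647
No other subset beats 585.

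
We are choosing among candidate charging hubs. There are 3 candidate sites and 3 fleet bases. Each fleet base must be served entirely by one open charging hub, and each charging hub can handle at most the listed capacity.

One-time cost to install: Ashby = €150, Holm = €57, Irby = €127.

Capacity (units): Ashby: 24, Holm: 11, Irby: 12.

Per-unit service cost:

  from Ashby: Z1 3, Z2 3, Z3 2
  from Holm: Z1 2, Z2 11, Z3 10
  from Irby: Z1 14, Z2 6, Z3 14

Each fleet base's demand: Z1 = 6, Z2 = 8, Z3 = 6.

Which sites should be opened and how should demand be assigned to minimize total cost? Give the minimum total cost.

Open {Ashby}: Z1→Ashby 3·6=18, Z2→Ashby 3·8=24, Z3→Ashby 2·6=12.
Loads: Ashby carries 20/24. Service 54; fixed 150; total 204.
Next best feasible plan costs 255.

Minimum total cost: 204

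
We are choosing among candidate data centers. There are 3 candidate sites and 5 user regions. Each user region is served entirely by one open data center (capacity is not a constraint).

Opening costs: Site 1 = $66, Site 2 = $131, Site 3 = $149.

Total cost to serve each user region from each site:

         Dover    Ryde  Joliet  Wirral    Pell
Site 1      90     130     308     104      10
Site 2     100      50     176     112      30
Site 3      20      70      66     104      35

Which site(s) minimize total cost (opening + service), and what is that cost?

For any fixed open set, each user region goes to its cheapest open site; total = fixed + service.
{Site 3}: Dover→Site 3 20, Ryde→Site 3 70, Joliet→Site 3 66, Wirral→Site 3 104, Pell→Site 3 35. Service 295; fixed 149; total 444.
{Site 1, Site 3}: service 270 + fixed 215 = 485
{Site 2, Site 3}: service 270 + fixed 280 = 550
{Site 1, Site 2, Site 3}: service 250 + fixed 346 = 596
(All 7 nonempty subsets were checked; Site 3 only is lowest.)

Open Site 3 only; minimum total cost 444.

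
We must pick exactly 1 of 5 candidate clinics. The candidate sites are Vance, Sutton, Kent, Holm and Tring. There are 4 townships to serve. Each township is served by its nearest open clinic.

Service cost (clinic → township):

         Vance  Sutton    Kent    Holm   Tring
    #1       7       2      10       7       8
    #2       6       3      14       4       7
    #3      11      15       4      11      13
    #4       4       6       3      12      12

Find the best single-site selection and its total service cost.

Choose Sutton only; total service cost 26.

With exactly 1 open, each township uses its cheapest among the chosen.
{Sutton}: #1→Sutton 2, #2→Sutton 3, #3→Sutton 15, #4→Sutton 6. Service cost 26.
{Vance}: service cost 28
{Kent}: service cost 31
Among all 5 size-1 choices, {Sutton} is lowest.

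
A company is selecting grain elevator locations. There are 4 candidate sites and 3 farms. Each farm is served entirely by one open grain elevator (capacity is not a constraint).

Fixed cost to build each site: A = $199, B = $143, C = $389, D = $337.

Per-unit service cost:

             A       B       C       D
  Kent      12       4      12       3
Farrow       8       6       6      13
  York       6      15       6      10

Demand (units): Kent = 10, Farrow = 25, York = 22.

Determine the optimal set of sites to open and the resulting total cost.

For any fixed open set, each farm goes to its cheapest open site; total = fixed + service.
{A}: Kent→A 12·10=120, Farrow→A 8·25=200, York→A 6·22=132. Service 452; fixed 199; total 651.
{B}: service 520 + fixed 143 = 663
{A, B}: service 322 + fixed 342 = 664
{A, B, C, D}: Kent→D 3·10=30, Farrow→B 6·25=150, York→A 6·22=132. Service 312; fixed 1068; total 1380.
No other subset beats 651.

Open A only; minimum total cost 651.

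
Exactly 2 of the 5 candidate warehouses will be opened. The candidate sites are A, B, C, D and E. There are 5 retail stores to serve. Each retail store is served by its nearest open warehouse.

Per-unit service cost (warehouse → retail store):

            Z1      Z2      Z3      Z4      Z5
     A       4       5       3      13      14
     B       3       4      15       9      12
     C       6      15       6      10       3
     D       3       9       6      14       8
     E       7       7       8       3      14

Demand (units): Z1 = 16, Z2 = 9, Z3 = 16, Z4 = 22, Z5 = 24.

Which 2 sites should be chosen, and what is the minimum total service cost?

With exactly 2 open, each retail store uses its cheapest among the chosen.
{C, E}: Z1→C 6·16=96, Z2→E 7·9=63, Z3→C 6·16=96, Z4→E 3·22=66, Z5→C 3·24=72. Service cost 393.
{A, C}: service cost 449
{B, C}: service cost 450
Among all 10 size-2 choices, {C, E} is lowest.

Choose C and E; total service cost 393.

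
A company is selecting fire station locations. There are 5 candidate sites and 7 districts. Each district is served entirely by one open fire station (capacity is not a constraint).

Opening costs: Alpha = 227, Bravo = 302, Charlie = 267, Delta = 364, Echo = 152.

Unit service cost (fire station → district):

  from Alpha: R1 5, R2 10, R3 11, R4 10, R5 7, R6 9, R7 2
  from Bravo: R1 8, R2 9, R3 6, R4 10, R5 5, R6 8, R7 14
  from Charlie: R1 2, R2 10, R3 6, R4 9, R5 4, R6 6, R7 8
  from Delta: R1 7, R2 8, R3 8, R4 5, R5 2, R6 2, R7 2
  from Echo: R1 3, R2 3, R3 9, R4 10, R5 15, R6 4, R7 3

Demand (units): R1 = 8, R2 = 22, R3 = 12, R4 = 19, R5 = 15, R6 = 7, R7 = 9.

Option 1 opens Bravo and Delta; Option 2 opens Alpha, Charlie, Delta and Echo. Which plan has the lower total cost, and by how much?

Option 1: {Bravo, Delta}: R1→Delta 7·8=56, R2→Delta 8·22=176, R3→Bravo 6·12=72, R4→Delta 5·19=95, R5→Delta 2·15=30, R6→Delta 2·7=14, R7→Delta 2·9=18. Service 461; fixed 666; total 1127.
Option 2: {Alpha, Charlie, Delta, Echo}: R1→Charlie 2·8=16, R2→Echo 3·22=66, R3→Charlie 6·12=72, R4→Delta 5·19=95, R5→Delta 2·15=30, R6→Delta 2·7=14, R7→Alpha 2·9=18. Service 311; fixed 1010; total 1321.
Difference: |1127 − 1321| = 194.

Option 1 is cheaper by 194.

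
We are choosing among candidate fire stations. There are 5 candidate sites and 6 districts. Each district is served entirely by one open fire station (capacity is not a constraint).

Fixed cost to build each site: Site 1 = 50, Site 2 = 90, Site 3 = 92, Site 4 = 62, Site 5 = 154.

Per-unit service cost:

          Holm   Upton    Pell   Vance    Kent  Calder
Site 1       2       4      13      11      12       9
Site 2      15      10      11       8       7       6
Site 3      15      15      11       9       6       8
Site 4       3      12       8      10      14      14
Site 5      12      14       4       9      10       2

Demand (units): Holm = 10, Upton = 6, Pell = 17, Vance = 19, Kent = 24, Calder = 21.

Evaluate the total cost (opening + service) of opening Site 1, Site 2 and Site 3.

Total cost: 885

Each district is assigned to its cheapest site among the open ones.
{Site 1, Site 2, Site 3}: Holm→Site 1 2·10=20, Upton→Site 1 4·6=24, Pell→Site 2 11·17=187, Vance→Site 2 8·19=152, Kent→Site 3 6·24=144, Calder→Site 2 6·21=126. Service 653; fixed 232; total 885.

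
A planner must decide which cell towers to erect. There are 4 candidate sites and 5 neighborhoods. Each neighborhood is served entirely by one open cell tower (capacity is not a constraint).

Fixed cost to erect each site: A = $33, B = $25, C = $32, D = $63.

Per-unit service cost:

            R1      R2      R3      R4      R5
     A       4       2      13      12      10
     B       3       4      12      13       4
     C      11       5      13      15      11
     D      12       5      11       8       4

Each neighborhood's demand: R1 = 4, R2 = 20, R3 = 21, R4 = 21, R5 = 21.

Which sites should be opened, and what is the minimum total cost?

Open A and D; minimum total cost 635.

For any fixed open set, each neighborhood goes to its cheapest open site; total = fixed + service.
{A, D}: R1→A 4·4=16, R2→A 2·20=40, R3→D 11·21=231, R4→D 8·21=168, R5→D 4·21=84. Service 539; fixed 96; total 635.
{A, B, D}: service 535 + fixed 121 = 656
{B, D}: R1→B 3·4=12, R2→B 4·20=80, R3→D 11·21=231, R4→D 8·21=168, R5→B 4·21=84. Service 575; fixed 88; total 663.
{A, B, C, D}: service 535 + fixed 153 = 688
No other subset beats 635.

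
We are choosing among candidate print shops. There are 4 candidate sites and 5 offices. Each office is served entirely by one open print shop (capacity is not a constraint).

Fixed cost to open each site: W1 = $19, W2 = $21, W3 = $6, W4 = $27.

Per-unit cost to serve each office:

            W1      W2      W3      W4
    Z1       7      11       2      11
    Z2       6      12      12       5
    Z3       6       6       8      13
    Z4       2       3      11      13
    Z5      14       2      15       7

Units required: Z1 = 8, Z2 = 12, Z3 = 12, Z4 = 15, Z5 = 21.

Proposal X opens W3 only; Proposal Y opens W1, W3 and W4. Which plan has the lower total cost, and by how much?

Proposal X: {W3}: Z1→W3 2·8=16, Z2→W3 12·12=144, Z3→W3 8·12=96, Z4→W3 11·15=165, Z5→W3 15·21=315. Service 736; fixed 6; total 742.
Proposal Y: {W1, W3, W4}: Z1→W3 2·8=16, Z2→W4 5·12=60, Z3→W1 6·12=72, Z4→W1 2·15=30, Z5→W4 7·21=147. Service 325; fixed 52; total 377.
Difference: |742 − 377| = 365.

Proposal Y is cheaper by 365.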